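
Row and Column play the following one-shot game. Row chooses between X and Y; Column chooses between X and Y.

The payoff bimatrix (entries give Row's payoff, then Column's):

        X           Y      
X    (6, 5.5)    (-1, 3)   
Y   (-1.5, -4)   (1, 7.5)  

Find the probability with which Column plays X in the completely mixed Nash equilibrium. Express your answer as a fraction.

4/19

Let y be the probability that Column plays X. In a completely mixed equilibrium, Row must be indifferent between X and Y.
Row's expected payoff from X is 6y − (1−y); from Y it is −1.5y + (1−y).
Setting these equal: 7y − 1 = −2.5y + 1, so y = 4/19.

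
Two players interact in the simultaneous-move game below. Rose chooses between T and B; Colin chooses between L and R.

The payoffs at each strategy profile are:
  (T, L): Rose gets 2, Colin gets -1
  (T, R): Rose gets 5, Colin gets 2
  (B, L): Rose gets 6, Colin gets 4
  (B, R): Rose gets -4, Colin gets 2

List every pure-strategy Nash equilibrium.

(T, R) and (B, L)

(T, L): Rose prefers B (6 > 2); Colin prefers R (2 > -1) — not an equilibrium.
(T, R): Rose gets 5 ≥ -4 from B, and Colin gets 2 ≥ -1 from L — Nash equilibrium.
(B, L): Rose gets 6 ≥ 2 from T, and Colin gets 4 ≥ 2 from R — Nash equilibrium.
(B, R): Rose prefers T (5 > -4); Colin prefers L (4 > 2) — not an equilibrium.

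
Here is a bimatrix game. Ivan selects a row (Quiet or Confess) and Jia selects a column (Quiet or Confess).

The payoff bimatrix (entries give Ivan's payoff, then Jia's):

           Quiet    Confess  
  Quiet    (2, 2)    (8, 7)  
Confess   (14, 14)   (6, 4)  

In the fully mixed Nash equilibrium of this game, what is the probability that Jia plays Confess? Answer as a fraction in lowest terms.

6/7

Let q be the probability that Jia plays Quiet. In a completely mixed equilibrium, Ivan must be indifferent between Quiet and Confess.
Ivan's expected payoff from Quiet is 2q + 8(1−q); from Confess it is 14q + 6(1−q).
Setting these equal: −6q + 8 = 8q + 6, so q = 1/7.
Therefore Jia plays Confess with probability 1 − 1/7 = 6/7.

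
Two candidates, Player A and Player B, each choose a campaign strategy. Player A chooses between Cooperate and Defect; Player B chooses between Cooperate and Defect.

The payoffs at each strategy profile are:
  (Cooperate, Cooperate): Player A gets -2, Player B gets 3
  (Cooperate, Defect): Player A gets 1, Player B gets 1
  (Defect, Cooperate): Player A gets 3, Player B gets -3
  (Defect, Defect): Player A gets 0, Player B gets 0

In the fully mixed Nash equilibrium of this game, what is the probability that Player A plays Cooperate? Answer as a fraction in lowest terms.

3/5

Let x be the probability that Player A plays Cooperate. In a completely mixed equilibrium, Player B must be indifferent between Cooperate and Defect.
Player B's expected payoff from Cooperate is 3x − 3(1−x); from Defect it is x.
Setting these equal: 6x − 3 = x, so x = 3/5.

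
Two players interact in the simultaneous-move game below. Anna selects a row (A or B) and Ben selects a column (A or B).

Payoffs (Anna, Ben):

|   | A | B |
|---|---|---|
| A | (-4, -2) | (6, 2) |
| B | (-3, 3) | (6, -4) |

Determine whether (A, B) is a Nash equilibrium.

At (A, B), Anna earns 6; switching to B would give 6, so Anna has no profitable deviation.
Ben earns 2; switching to A would give -2, so Ben has no profitable deviation.
Neither player can gain by a unilateral deviation, so this profile is a Nash equilibrium.

Yes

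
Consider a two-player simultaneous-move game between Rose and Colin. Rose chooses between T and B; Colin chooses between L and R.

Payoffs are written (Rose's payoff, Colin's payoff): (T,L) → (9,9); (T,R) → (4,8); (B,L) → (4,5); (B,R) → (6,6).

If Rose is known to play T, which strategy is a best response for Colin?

Against T, Colin earns 9 from L and 8 from R.
So L is the best response.

L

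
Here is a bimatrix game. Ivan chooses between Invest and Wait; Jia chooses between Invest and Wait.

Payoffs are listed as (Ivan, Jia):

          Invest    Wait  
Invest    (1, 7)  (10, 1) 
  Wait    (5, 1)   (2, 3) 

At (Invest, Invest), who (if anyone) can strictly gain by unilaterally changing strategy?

Ivan at (Invest, Invest) earns 1; deviating to Wait yields 5 — a strict improvement.
Jia earns 7; deviating to Wait yields 1 — not better.
Only Ivan has a strictly profitable deviation.

Ivan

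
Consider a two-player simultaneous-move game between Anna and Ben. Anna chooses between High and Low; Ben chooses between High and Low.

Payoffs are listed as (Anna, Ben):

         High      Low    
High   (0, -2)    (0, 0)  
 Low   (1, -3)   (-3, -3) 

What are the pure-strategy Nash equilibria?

(High, High): Anna prefers Low (1 > 0); Ben prefers Low (0 > -2) — not an equilibrium.
(High, Low): Anna gets 0 ≥ -3 from Low, and Ben gets 0 ≥ -2 from High — Nash equilibrium.
(Low, High): Anna gets 1 ≥ 0 from High, and Ben gets -3 ≥ -3 from Low — Nash equilibrium.
(Low, Low): Anna prefers High (0 > -3) — not an equilibrium.

(High, Low) and (Low, High)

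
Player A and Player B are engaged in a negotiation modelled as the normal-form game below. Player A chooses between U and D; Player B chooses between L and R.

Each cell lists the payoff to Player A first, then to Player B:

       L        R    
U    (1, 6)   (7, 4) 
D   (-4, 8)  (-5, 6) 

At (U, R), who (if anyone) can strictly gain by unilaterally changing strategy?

Player B

Player A at (U, R) earns 7; deviating to D yields -5 — not better.
Player B earns 4; deviating to L yields 6 — a strict improvement.
Only Player B has a strictly profitable deviation.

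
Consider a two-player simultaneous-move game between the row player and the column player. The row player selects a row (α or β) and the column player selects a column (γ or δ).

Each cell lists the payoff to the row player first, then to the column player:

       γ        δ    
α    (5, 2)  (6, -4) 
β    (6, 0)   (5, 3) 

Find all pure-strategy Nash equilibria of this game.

none

(α, γ): the row player prefers β (6 > 5) — not an equilibrium.
(α, δ): the column player prefers γ (2 > -4) — not an equilibrium.
(β, γ): the column player prefers δ (3 > 0) — not an equilibrium.
(β, δ): the row player prefers α (6 > 5) — not an equilibrium.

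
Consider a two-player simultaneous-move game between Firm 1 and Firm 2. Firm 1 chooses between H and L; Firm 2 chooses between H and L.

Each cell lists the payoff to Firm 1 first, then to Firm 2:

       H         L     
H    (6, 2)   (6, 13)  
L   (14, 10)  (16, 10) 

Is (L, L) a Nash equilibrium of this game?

At (L, L), Firm 1 earns 16; switching to H would give 6, so Firm 1 has no profitable deviation.
Firm 2 earns 10; switching to H would give 10, so Firm 2 has no profitable deviation.
Neither player can gain by a unilateral deviation, so this profile is a Nash equilibrium.

Yes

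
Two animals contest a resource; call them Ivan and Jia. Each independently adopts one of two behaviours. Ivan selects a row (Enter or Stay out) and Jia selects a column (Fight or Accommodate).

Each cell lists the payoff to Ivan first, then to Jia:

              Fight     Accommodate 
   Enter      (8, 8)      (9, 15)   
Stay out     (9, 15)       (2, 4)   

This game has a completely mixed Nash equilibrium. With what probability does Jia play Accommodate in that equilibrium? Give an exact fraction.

Let y be the probability that Jia plays Fight. In a completely mixed equilibrium, Ivan must be indifferent between Enter and Stay out.
Ivan's expected payoff from Enter is 8y + 9(1−y); from Stay out it is 9y + 2(1−y).
Setting these equal: −y + 9 = 7y + 2, so y = 7/8.
Therefore Jia plays Accommodate with probability 1 − 7/8 = 1/8.

1/8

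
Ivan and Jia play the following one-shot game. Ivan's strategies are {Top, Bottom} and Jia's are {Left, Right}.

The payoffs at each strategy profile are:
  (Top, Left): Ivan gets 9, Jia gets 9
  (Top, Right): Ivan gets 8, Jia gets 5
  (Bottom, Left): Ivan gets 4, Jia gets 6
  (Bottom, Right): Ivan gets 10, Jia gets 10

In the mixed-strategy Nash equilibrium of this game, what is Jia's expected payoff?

15/2

First find x, the probability Ivan plays Top, from Jia's indifference between Left and Right: 9x + 6(1−x) = 5x + 10(1−x), giving x = 1/2.
Since Jia is indifferent in equilibrium, Jia's expected payoff equals the payoff from either column against (1/2, 1/2). Using Left: 9(1/2) + 6(1/2) = 15/2.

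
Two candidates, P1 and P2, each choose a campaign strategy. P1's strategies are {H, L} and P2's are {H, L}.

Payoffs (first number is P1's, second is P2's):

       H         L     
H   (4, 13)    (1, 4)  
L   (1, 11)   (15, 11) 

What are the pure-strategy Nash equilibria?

(H, H) and (L, L)

(H, H): P1 gets 4 ≥ 1 from L, and P2 gets 13 ≥ 4 from L — Nash equilibrium.
(H, L): P1 prefers L (15 > 1); P2 prefers H (13 > 4) — not an equilibrium.
(L, H): P1 prefers H (4 > 1) — not an equilibrium.
(L, L): P1 gets 15 ≥ 1 from H, and P2 gets 11 ≥ 11 from H — Nash equilibrium.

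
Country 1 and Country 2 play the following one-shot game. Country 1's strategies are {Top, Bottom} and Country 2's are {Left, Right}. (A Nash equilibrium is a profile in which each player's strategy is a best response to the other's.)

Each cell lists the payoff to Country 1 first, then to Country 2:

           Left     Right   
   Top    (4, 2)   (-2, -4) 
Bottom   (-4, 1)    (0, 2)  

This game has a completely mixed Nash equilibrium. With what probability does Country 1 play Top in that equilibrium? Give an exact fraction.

Let r be the probability that Country 1 plays Top. In a completely mixed equilibrium, Country 2 must be indifferent between Left and Right.
Country 2's expected payoff from Left is 2r + (1−r); from Right it is −4r + 2(1−r).
Setting these equal: r + 1 = −6r + 2, so r = 1/7.

1/7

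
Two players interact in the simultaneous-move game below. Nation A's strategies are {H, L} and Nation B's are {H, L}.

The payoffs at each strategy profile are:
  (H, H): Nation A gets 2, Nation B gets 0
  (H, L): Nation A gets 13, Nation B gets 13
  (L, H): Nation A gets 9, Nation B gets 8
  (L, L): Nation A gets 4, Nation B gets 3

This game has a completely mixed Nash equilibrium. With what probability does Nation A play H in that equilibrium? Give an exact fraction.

5/18

Let r be the probability that Nation A plays H. In a completely mixed equilibrium, Nation B must be indifferent between H and L.
Nation B's expected payoff from H is 8(1−r); from L it is 13r + 3(1−r).
Setting these equal: −8r + 8 = 10r + 3, so r = 5/18.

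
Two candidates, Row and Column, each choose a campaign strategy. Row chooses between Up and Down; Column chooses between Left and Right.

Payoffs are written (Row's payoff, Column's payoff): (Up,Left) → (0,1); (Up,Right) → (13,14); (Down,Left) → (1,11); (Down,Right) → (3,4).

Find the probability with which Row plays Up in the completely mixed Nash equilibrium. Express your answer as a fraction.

Let r be the probability that Row plays Up. In a completely mixed equilibrium, Column must be indifferent between Left and Right.
Column's expected payoff from Left is r + 11(1−r); from Right it is 14r + 4(1−r).
Setting these equal: −10r + 11 = 10r + 4, so r = 7/20.

7/20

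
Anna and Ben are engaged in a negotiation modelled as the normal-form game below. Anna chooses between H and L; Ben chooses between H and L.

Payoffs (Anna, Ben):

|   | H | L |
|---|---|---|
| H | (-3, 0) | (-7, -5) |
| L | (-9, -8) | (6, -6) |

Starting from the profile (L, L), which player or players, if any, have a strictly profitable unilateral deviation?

Neither

Anna at (L, L) earns 6; deviating to H yields -7 — not better.
Ben earns -6; deviating to H yields -8 — not better.
Neither player can strictly improve; the profile is a Nash equilibrium.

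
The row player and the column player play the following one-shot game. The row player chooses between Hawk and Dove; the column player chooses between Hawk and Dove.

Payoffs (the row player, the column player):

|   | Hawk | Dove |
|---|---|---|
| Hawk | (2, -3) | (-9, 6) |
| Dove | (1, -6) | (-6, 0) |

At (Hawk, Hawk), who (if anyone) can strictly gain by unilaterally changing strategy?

The column player

The row player at (Hawk, Hawk) earns 2; deviating to Dove yields 1 — not better.
The column player earns -3; deviating to Dove yields 6 — a strict improvement.
Only the column player has a strictly profitable deviation.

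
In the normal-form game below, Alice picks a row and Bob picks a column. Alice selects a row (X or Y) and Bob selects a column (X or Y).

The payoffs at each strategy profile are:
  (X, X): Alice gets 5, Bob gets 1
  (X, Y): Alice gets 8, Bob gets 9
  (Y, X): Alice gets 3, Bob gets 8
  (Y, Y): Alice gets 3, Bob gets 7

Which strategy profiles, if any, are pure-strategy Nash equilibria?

(X, X): Bob prefers Y (9 > 1) — not an equilibrium.
(X, Y): Alice gets 8 ≥ 3 from Y, and Bob gets 9 ≥ 1 from X — Nash equilibrium.
(Y, X): Alice prefers X (5 > 3) — not an equilibrium.
(Y, Y): Alice prefers X (8 > 3); Bob prefers X (8 > 7) — not an equilibrium.

(X, Y)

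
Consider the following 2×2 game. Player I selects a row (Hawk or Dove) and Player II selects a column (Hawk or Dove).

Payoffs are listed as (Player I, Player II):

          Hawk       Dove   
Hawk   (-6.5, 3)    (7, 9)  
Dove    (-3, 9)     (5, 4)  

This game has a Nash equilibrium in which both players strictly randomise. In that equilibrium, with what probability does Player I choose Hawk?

5/11

Let r be the probability that Player I plays Hawk. In a completely mixed equilibrium, Player II must be indifferent between Hawk and Dove.
Player II's expected payoff from Hawk is 3r + 9(1−r); from Dove it is 9r + 4(1−r).
Setting these equal: −6r + 9 = 5r + 4, so r = 5/11.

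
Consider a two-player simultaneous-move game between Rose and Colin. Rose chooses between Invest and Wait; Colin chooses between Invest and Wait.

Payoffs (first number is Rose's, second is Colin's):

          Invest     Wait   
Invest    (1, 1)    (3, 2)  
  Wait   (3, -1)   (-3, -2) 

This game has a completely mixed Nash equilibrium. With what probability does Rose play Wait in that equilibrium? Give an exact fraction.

1/2

Let x be the probability that Rose plays Invest. In a completely mixed equilibrium, Colin must be indifferent between Invest and Wait.
Colin's expected payoff from Invest is x − (1−x); from Wait it is 2x − 2(1−x).
Setting these equal: 2x − 1 = 4x − 2, so x = 1/2.
Therefore Rose plays Wait with probability 1 − 1/2 = 1/2.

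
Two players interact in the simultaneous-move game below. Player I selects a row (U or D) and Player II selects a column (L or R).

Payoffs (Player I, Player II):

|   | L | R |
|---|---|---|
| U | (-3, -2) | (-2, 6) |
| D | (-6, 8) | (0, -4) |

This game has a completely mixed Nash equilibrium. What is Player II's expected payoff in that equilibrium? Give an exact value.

2

First find x, the probability Player I plays U, from Player II's indifference between L and R: −2x + 8(1−x) = 6x − 4(1−x), giving x = 3/5.
Since Player II is indifferent in equilibrium, Player II's expected payoff equals the payoff from either column against (3/5, 2/5). Using L: −2(3/5) + 8(2/5) = 2.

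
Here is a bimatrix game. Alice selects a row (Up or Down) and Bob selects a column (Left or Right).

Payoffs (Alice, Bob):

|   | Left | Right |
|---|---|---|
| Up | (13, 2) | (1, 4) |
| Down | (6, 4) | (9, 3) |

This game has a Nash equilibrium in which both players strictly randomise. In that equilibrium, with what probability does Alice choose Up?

Let x be the probability that Alice plays Up. In a completely mixed equilibrium, Bob must be indifferent between Left and Right.
Bob's expected payoff from Left is 2x + 4(1−x); from Right it is 4x + 3(1−x).
Setting these equal: −2x + 4 = x + 3, so x = 1/3.

1/3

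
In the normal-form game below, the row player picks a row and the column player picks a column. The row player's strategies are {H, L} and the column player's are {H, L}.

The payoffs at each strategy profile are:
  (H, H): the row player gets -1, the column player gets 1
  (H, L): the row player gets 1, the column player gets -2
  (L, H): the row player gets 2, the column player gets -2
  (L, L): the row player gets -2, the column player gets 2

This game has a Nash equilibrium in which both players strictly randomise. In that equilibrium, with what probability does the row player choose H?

4/7

Let r be the probability that the row player plays H. In a completely mixed equilibrium, the column player must be indifferent between H and L.
The column player's expected payoff from H is r − 2(1−r); from L it is −2r + 2(1−r).
Setting these equal: 3r − 2 = −4r + 2, so r = 4/7.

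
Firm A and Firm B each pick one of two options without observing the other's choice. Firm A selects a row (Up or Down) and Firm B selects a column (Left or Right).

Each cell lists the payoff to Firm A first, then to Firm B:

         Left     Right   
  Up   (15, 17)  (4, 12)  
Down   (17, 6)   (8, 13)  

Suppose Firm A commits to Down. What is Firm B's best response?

Right

Against Down, Firm B earns 6 from Left and 13 from Right.
So Right is the best response.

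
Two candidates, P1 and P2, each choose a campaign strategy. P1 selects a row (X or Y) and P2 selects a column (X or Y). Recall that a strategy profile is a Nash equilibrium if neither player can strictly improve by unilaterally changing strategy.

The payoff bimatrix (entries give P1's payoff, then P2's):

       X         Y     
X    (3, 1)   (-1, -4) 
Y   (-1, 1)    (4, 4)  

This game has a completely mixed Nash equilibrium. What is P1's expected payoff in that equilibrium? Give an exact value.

11/9

First find q, the probability P2 plays X, from P1's indifference between X and Y: 3q − (1−q) = −q + 4(1−q), giving q = 5/9.
Since P1 is indifferent in equilibrium, P1's expected payoff equals the payoff from either row against (5/9, 4/9). Using X: 3(5/9) − (4/9) = 11/9.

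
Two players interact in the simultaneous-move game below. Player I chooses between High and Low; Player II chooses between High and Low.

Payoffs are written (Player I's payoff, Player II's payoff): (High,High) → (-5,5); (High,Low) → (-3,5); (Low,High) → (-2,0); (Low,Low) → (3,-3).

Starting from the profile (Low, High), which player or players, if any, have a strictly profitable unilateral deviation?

Player I at (Low, High) earns -2; deviating to High yields -5 — not better.
Player II earns 0; deviating to Low yields -3 — not better.
Neither player can strictly improve; the profile is a Nash equilibrium.

Neither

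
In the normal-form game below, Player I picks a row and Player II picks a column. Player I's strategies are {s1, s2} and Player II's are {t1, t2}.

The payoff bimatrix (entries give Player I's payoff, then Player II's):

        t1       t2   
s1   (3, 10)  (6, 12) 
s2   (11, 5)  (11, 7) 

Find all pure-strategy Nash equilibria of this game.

(s1, t1): Player I prefers s2 (11 > 3); Player II prefers t2 (12 > 10) — not an equilibrium.
(s1, t2): Player I prefers s2 (11 > 6) — not an equilibrium.
(s2, t1): Player II prefers t2 (7 > 5) — not an equilibrium.
(s2, t2): Player I gets 11 ≥ 6 from s1, and Player II gets 7 ≥ 5 from t1 — Nash equilibrium.

(s2, t2)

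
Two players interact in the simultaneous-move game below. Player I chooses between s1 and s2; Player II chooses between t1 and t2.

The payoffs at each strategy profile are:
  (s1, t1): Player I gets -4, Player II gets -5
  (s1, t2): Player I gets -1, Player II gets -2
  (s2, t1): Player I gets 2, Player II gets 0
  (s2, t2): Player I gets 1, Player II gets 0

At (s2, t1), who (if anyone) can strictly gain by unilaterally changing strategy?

Player I at (s2, t1) earns 2; deviating to s1 yields -4 — not better.
Player II earns 0; deviating to t2 yields 0 — not better.
Neither player can strictly improve; the profile is a Nash equilibrium.

Neither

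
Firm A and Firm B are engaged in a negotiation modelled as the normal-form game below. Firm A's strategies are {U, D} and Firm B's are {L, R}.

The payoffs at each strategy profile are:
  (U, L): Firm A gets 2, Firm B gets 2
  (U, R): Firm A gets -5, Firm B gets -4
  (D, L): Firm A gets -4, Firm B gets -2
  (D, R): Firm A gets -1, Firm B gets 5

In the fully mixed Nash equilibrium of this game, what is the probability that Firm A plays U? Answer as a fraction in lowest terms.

Let p be the probability that Firm A plays U. In a completely mixed equilibrium, Firm B must be indifferent between L and R.
Firm B's expected payoff from L is 2p − 2(1−p); from R it is −4p + 5(1−p).
Setting these equal: 4p − 2 = −9p + 5, so p = 7/13.

7/13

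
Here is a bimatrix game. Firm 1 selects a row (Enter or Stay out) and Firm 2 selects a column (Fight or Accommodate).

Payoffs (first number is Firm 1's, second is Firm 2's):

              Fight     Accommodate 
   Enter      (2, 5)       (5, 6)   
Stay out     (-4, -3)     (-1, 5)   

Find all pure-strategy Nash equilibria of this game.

(Enter, Accommodate)

(Enter, Fight): Firm 2 prefers Accommodate (6 > 5) — not an equilibrium.
(Enter, Accommodate): Firm 1 gets 5 ≥ -1 from Stay out, and Firm 2 gets 6 ≥ 5 from Fight — Nash equilibrium.
(Stay out, Fight): Firm 1 prefers Enter (2 > -4); Firm 2 prefers Accommodate (5 > -3) — not an equilibrium.
(Stay out, Accommodate): Firm 1 prefers Enter (5 > -1) — not an equilibrium.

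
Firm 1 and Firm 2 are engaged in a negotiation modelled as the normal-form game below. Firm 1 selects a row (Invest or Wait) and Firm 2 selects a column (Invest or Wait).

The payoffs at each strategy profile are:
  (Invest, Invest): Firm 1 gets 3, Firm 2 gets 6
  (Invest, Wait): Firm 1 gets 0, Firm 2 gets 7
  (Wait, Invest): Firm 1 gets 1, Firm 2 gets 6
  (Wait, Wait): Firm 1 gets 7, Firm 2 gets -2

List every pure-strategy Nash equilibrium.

none

(Invest, Invest): Firm 2 prefers Wait (7 > 6) — not an equilibrium.
(Invest, Wait): Firm 1 prefers Wait (7 > 0) — not an equilibrium.
(Wait, Invest): Firm 1 prefers Invest (3 > 1) — not an equilibrium.
(Wait, Wait): Firm 2 prefers Invest (6 > -2) — not an equilibrium.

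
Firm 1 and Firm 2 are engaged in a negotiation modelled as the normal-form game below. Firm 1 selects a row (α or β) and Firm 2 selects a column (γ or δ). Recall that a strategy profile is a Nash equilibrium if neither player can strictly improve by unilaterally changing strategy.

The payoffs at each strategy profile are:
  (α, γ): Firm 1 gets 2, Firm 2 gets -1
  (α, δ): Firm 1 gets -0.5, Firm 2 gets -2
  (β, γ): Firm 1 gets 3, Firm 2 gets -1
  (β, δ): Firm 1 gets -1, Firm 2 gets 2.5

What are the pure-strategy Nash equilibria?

(α, γ): Firm 1 prefers β (3 > 2) — not an equilibrium.
(α, δ): Firm 2 prefers γ (-1 > -2) — not an equilibrium.
(β, γ): Firm 2 prefers δ (2.5 > -1) — not an equilibrium.
(β, δ): Firm 1 prefers α (-0.5 > -1) — not an equilibrium.

none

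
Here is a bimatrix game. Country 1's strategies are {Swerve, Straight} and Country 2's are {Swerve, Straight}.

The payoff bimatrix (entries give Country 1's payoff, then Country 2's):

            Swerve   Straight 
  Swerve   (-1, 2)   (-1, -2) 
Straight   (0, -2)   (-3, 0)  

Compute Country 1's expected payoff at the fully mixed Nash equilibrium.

-1

First find y, the probability Country 2 plays Swerve, from Country 1's indifference between Swerve and Straight: −y − (1−y) = −3(1−y), giving y = 2/3.
Since Country 1 is indifferent in equilibrium, Country 1's expected payoff equals the payoff from either row against (2/3, 1/3). Using Swerve: −(2/3) − (1/3) = -1.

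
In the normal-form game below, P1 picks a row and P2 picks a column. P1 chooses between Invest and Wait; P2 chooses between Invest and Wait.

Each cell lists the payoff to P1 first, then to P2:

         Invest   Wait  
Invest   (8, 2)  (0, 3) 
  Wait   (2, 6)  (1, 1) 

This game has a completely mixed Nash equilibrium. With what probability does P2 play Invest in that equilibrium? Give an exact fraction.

Let c be the probability that P2 plays Invest. In a completely mixed equilibrium, P1 must be indifferent between Invest and Wait.
P1's expected payoff from Invest is 8c; from Wait it is 2c + (1−c).
Setting these equal: 8c = c + 1, so c = 1/7.

1/7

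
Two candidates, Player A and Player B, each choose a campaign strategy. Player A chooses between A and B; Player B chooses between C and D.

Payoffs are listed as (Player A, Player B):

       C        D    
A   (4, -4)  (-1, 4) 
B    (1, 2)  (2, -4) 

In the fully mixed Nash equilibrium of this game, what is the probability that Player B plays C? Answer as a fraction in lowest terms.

Let q be the probability that Player B plays C. In a completely mixed equilibrium, Player A must be indifferent between A and B.
Player A's expected payoff from A is 4q − (1−q); from B it is q + 2(1−q).
Setting these equal: 5q − 1 = −q + 2, so q = 1/2.

1/2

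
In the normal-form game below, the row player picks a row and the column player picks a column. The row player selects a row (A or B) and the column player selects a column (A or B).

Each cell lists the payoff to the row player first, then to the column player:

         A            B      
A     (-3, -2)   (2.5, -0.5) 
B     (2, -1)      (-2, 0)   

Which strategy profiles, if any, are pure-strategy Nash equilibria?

(A, A): the row player prefers B (2 > -3); the column player prefers B (-0.5 > -2) — not an equilibrium.
(A, B): the row player gets 2.5 ≥ -2 from B, and the column player gets -0.5 ≥ -2 from A — Nash equilibrium.
(B, A): the column player prefers B (0 > -1) — not an equilibrium.
(B, B): the row player prefers A (2.5 > -2) — not an equilibrium.

(A, B)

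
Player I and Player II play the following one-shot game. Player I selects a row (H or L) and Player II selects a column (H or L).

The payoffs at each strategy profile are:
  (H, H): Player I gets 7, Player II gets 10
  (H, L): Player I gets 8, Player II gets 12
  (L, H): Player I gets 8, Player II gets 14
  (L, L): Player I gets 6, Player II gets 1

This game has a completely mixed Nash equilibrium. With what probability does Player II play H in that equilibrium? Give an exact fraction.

Let q be the probability that Player II plays H. In a completely mixed equilibrium, Player I must be indifferent between H and L.
Player I's expected payoff from H is 7q + 8(1−q); from L it is 8q + 6(1−q).
Setting these equal: −q + 8 = 2q + 6, so q = 2/3.

2/3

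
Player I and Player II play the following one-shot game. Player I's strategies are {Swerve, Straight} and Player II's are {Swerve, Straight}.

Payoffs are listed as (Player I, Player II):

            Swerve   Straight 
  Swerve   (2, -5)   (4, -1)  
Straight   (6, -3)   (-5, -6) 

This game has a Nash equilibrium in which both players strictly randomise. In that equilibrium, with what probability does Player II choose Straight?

4/13

Let y be the probability that Player II plays Swerve. In a completely mixed equilibrium, Player I must be indifferent between Swerve and Straight.
Player I's expected payoff from Swerve is 2y + 4(1−y); from Straight it is 6y − 5(1−y).
Setting these equal: −2y + 4 = 11y − 5, so y = 9/13.
Therefore Player II plays Straight with probability 1 − 9/13 = 4/13.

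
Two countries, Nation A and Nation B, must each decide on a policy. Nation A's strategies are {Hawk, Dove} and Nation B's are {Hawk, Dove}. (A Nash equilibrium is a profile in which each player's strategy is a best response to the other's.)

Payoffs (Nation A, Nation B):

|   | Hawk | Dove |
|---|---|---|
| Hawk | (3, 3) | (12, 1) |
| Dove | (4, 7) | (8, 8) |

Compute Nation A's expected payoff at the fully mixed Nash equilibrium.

24/5

First find y, the probability Nation B plays Hawk, from Nation A's indifference between Hawk and Dove: 3y + 12(1−y) = 4y + 8(1−y), giving y = 4/5.
Since Nation A is indifferent in equilibrium, Nation A's expected payoff equals the payoff from either row against (4/5, 1/5). Using Hawk: 3(4/5) + 12(1/5) = 24/5.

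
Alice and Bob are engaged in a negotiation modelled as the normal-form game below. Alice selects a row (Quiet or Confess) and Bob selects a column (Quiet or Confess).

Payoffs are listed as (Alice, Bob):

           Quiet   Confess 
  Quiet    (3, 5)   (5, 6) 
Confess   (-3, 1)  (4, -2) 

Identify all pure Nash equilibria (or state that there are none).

(Quiet, Confess)

(Quiet, Quiet): Bob prefers Confess (6 > 5) — not an equilibrium.
(Quiet, Confess): Alice gets 5 ≥ 4 from Confess, and Bob gets 6 ≥ 5 from Quiet — Nash equilibrium.
(Confess, Quiet): Alice prefers Quiet (3 > -3) — not an equilibrium.
(Confess, Confess): Alice prefers Quiet (5 > 4); Bob prefers Quiet (1 > -2) — not an equilibrium.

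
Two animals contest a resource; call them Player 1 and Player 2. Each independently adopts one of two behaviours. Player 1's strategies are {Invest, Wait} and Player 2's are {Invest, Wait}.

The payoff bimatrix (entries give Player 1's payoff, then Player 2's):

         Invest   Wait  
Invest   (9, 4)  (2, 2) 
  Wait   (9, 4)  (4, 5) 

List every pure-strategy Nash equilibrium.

(Invest, Invest): Player 1 gets 9 ≥ 9 from Wait, and Player 2 gets 4 ≥ 2 from Wait — Nash equilibrium.
(Invest, Wait): Player 1 prefers Wait (4 > 2); Player 2 prefers Invest (4 > 2) — not an equilibrium.
(Wait, Invest): Player 2 prefers Wait (5 > 4) — not an equilibrium.
(Wait, Wait): Player 1 gets 4 ≥ 2 from Invest, and Player 2 gets 5 ≥ 4 from Invest — Nash equilibrium.

(Invest, Invest) and (Wait, Wait)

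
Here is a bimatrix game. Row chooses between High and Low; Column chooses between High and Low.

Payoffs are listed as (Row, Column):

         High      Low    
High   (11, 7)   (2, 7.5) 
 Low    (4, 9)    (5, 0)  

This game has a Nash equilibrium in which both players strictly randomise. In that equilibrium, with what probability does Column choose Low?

7/10

Let q be the probability that Column plays High. In a completely mixed equilibrium, Row must be indifferent between High and Low.
Row's expected payoff from High is 11q + 2(1−q); from Low it is 4q + 5(1−q).
Setting these equal: 9q + 2 = −q + 5, so q = 3/10.
Therefore Column plays Low with probability 1 − 3/10 = 7/10.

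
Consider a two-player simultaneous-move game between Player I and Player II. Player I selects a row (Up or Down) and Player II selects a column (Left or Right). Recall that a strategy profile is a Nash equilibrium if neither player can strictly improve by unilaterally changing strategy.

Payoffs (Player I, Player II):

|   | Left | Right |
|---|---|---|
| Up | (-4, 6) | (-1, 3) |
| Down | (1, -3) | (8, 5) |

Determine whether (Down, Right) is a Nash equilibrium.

At (Down, Right), Player I earns 8; switching to Up would give -1, so Player I has no profitable deviation.
Player II earns 5; switching to Left would give -3, so Player II has no profitable deviation.
Neither player can gain by a unilateral deviation, so this profile is a Nash equilibrium.

Yes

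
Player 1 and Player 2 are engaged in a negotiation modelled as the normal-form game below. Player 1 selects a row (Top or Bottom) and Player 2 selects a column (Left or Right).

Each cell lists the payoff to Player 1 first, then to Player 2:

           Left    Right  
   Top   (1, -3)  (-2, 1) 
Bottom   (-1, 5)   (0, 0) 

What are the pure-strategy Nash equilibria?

(Top, Left): Player 2 prefers Right (1 > -3) — not an equilibrium.
(Top, Right): Player 1 prefers Bottom (0 > -2) — not an equilibrium.
(Bottom, Left): Player 1 prefers Top (1 > -1) — not an equilibrium.
(Bottom, Right): Player 2 prefers Left (5 > 0) — not an equilibrium.

none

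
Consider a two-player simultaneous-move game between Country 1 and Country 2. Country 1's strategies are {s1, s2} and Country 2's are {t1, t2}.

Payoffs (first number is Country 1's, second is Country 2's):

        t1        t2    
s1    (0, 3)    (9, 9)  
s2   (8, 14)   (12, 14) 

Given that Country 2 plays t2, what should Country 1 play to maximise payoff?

s2

Against t2, Country 1 earns 9 from s1 and 12 from s2.
So s2 is the best response.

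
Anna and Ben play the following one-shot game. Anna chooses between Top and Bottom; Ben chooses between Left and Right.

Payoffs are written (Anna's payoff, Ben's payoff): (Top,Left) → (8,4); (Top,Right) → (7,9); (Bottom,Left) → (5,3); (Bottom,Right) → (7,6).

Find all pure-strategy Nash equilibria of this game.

(Top, Left): Ben prefers Right (9 > 4) — not an equilibrium.
(Top, Right): Anna gets 7 ≥ 7 from Bottom, and Ben gets 9 ≥ 4 from Left — Nash equilibrium.
(Bottom, Left): Anna prefers Top (8 > 5); Ben prefers Right (6 > 3) — not an equilibrium.
(Bottom, Right): Anna gets 7 ≥ 7 from Top, and Ben gets 6 ≥ 3 from Left — Nash equilibrium.

(Top, Right) and (Bottom, Right)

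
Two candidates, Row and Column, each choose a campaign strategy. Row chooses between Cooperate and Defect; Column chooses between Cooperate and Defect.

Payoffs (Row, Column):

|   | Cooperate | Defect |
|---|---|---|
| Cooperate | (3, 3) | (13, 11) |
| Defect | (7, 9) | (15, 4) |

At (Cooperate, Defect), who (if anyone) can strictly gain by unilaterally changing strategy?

Row at (Cooperate, Defect) earns 13; deviating to Defect yields 15 — a strict improvement.
Column earns 11; deviating to Cooperate yields 3 — not better.
Only Row has a strictly profitable deviation.

Row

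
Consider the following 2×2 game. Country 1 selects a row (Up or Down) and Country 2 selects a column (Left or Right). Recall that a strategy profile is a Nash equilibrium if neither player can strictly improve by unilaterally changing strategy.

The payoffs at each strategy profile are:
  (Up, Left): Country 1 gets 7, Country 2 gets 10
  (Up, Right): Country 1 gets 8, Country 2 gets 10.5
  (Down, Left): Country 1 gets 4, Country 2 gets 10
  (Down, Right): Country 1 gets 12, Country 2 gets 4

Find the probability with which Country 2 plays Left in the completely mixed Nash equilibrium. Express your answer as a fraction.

Let y be the probability that Country 2 plays Left. In a completely mixed equilibrium, Country 1 must be indifferent between Up and Down.
Country 1's expected payoff from Up is 7y + 8(1−y); from Down it is 4y + 12(1−y).
Setting these equal: −y + 8 = −8y + 12, so y = 4/7.

4/7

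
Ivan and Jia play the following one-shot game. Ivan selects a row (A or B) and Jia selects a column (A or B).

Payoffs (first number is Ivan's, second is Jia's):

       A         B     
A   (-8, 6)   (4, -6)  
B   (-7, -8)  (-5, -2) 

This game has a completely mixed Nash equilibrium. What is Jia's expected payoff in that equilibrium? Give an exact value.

First find p, the probability Ivan plays A, from Jia's indifference between A and B: 6p − 8(1−p) = −6p − 2(1−p), giving p = 1/3.
Since Jia is indifferent in equilibrium, Jia's expected payoff equals the payoff from either column against (1/3, 2/3). Using A: 6(1/3) − 8(2/3) = -10/3.

-10/3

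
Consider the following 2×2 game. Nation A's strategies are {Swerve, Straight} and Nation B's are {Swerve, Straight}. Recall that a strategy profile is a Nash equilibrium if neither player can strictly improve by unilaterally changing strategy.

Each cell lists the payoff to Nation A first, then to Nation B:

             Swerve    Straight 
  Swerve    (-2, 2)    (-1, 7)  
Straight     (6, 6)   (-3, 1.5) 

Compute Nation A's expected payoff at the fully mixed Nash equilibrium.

First find q, the probability Nation B plays Swerve, from Nation A's indifference between Swerve and Straight: −2q − (1−q) = 6q − 3(1−q), giving q = 1/5.
Since Nation A is indifferent in equilibrium, Nation A's expected payoff equals the payoff from either row against (1/5, 4/5). Using Swerve: −2(1/5) − (4/5) = -6/5.

-6/5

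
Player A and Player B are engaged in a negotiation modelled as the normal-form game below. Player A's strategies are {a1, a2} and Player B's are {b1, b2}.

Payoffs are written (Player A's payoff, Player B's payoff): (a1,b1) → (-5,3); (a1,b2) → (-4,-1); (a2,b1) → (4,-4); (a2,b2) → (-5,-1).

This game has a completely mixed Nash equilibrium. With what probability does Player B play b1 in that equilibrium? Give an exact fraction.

Let q be the probability that Player B plays b1. In a completely mixed equilibrium, Player A must be indifferent between a1 and a2.
Player A's expected payoff from a1 is −5q − 4(1−q); from a2 it is 4q − 5(1−q).
Setting these equal: −q − 4 = 9q − 5, so q = 1/10.

1/10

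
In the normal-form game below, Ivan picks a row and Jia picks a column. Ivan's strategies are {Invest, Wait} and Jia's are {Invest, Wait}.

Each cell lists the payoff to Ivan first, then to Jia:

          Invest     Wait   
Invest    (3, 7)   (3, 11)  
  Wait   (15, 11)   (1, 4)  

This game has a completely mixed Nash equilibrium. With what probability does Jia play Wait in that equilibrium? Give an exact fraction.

6/7

Let y be the probability that Jia plays Invest. In a completely mixed equilibrium, Ivan must be indifferent between Invest and Wait.
Ivan's expected payoff from Invest is 3y + 3(1−y); from Wait it is 15y + (1−y).
Setting these equal: 3 = 14y + 1, so y = 1/7.
Therefore Jia plays Wait with probability 1 − 1/7 = 6/7.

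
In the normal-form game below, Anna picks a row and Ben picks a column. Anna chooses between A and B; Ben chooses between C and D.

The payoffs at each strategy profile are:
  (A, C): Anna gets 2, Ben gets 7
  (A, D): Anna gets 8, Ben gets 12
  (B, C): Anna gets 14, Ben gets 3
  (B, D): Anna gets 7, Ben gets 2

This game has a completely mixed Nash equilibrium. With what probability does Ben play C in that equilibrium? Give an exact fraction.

1/13

Let y be the probability that Ben plays C. In a completely mixed equilibrium, Anna must be indifferent between A and B.
Anna's expected payoff from A is 2y + 8(1−y); from B it is 14y + 7(1−y).
Setting these equal: −6y + 8 = 7y + 7, so y = 1/13.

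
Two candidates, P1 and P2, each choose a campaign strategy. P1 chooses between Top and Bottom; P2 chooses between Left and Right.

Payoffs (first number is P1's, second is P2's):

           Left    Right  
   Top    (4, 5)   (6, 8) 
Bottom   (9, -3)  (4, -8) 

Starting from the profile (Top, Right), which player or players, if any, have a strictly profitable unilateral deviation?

P1 at (Top, Right) earns 6; deviating to Bottom yields 4 — not better.
P2 earns 8; deviating to Left yields 5 — not better.
Neither player can strictly improve; the profile is a Nash equilibrium.

Neither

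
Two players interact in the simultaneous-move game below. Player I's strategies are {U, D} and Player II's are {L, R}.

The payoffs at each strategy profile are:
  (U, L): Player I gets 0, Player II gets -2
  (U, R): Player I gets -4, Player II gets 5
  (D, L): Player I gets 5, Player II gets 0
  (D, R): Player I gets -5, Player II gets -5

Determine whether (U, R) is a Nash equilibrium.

At (U, R), Player I earns -4; switching to D would give -5, so Player I has no profitable deviation.
Player II earns 5; switching to L would give -2, so Player II has no profitable deviation.
Neither player can gain by a unilateral deviation, so this profile is a Nash equilibrium.

Yes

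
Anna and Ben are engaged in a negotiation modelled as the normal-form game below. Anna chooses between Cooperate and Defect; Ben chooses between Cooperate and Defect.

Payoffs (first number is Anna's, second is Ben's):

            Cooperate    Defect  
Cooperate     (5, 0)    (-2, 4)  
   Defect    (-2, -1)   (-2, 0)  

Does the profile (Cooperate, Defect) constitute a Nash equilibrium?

Yes

At (Cooperate, Defect), Anna earns -2; switching to Defect would give -2, so Anna has no profitable deviation.
Ben earns 4; switching to Cooperate would give 0, so Ben has no profitable deviation.
Neither player can gain by a unilateral deviation, so this profile is a Nash equilibrium.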